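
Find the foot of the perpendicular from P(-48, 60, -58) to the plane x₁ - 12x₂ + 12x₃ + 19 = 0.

(-43, 0, 2)

n = (1, -12, 12), |n|² = 289, and n·P − (-19) = -1445.
t = -1445/289 = -5, so the foot is P − t·n = (-48, 60, -58) − (-5)·(1, -12, 12) = (-43, 0, 2).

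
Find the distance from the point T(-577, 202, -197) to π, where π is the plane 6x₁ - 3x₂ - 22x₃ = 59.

n = (6, -3, -22); n·P − 59 = 207; |n| = 23; distance = 207/23 = 9.

9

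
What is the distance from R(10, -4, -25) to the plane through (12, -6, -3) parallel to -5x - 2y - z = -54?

28/√30

Parallel planes share the normal n = (-5, -2, -1); since (12, -6, -3) lies on the plane, its equation is -5x - 2y - z = -45.
d = |(-5)·10 + (-2)·(-4) + (-1)·(-25) − (-45)| / √(25 + 4 + 1) = |28| / √30 = 14√30/15.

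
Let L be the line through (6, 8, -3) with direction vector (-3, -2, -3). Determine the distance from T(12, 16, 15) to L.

Direction vector d = (-3, -2, -3).
AP = (6, 8, 18); AP·d = -88, |AP|² = 424, |d|² = 22.
distance² = |AP|² − (AP·d)²/|d|² = 424 − 7744/22 = 72, so the distance is 6√2.

6√2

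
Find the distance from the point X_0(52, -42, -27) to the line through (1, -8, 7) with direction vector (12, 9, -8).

17√13

Direction vector d = (12, 9, -8).
AP = (51, -34, -34), and AP × d = (578, 0, 867).
|AP × d|² = 1085773 and |d|² = 289, so the distance is √(1085773/289) = √3757 = 17√13.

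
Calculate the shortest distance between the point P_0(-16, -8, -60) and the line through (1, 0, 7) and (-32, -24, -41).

A direction vector is d = (-33, -24, -48).
AP = (-17, -8, -67); AP·d = 3969, |AP|² = 4842, |d|² = 3969.
distance² = |AP|² − (AP·d)²/|d|² = 4842 − 15752961/3969 = 873, so the distance is 3√97.

3√97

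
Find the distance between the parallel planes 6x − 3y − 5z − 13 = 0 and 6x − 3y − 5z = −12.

Both planes have normal n = (6, −3, −5), |n| = √70. Any point on the first plane is at distance |(-12) − 13|/|n| = 25/√70 = 5√70/14 from the second.

5√70/14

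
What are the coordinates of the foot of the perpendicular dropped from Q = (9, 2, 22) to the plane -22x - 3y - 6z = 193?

The perpendicular from Q has direction n = (-22, -3, -6): r = (9, 2, 22) + t(-22, -3, -6).
Substitute into the plane: n·(Q + tn) = 193 gives -336 + 529t = 193, so t = 1.
Foot = (9, 2, 22) + 1·(-22, -3, -6) = (-13, -1, 16).

(-13, -1, 16)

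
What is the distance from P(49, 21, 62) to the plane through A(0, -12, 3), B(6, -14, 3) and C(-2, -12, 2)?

15√14/7

AB = (6, -2, 0) and AC = (-2, 0, -1), so a normal is n = AB × AC = (2, 6, -4).
n = (2, 6, -4); n·P − (-84) = 60; |n| = 2√14; distance = 60/(2√14) = 15√14/7.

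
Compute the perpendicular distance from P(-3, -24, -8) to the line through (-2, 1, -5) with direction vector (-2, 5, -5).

√419

Direction vector d = (-2, 5, -5).
AP = (-1, -25, -3); AP·d = -108, |AP|² = 635, |d|² = 54.
distance² = |AP|² − (AP·d)²/|d|² = 635 − 11664/54 = 419, so the distance is √419.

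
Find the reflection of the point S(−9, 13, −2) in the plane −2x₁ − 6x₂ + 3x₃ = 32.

n = (−2, −6, 3), |n|² = 49, n·S − 32 = -98, so t = -98/49 = -2.
Foot F = S − (-2)·n = (−13, 1, 4); the reflection is 2F − S = (−17, −11, 10).

(-17, -11, 10)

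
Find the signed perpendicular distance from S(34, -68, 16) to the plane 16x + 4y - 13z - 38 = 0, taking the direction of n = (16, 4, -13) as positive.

n·S − 38 = 26.
|n| = 21, so the signed distance is 26/21.

26/21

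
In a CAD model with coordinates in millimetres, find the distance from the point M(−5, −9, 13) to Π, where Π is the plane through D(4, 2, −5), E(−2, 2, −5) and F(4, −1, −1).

DE = (−6, 0, 0) and DF = (0, −3, 4), so a normal is n = DE × DF = (0, 24, 18).
n = (0, 24, 18); n·P − (-42) = 60; |n| = 30; distance = 60/30 = 2.

2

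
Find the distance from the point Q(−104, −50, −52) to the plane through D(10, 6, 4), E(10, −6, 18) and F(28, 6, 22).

4

DE = (0, −12, 14) and DF = (18, 0, 18), so a normal is n = DE × DF = (−216, 252, 216).
Then n·(−104, −50, −52) − 216 = −1584.
|n| = √(46656 + 63504 + 46656) = 396, so the distance is |-1584|/396 = 4.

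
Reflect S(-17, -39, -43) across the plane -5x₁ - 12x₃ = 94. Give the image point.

(13, -39, 29)

n = (-5, 0, -12), |n|² = 169, n·S − 94 = 507, so t = 507/169 = 3.
Foot F = S − 3·n = (-2, -39, -7); the reflection is 2F − S = (13, -39, 29).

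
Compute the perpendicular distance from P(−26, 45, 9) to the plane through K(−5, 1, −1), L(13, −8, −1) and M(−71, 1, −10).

19/23

KL = (18, −9, 0) and KM = (−66, 0, −9), so a normal is n = KL × KM = (81, 162, −594).
n = (81, 162, −594); n·P − 351 = -513; |n| = 621; distance = 513/621 = 19/23.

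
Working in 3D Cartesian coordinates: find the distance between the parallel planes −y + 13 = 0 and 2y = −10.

18

Divide the second equation by -2 to match normals: −y = 5.
Both planes have normal n = (0, −1, 0), |n| = 1. Any point on the first plane is at distance |5 − (-13)|/|n| = 18/1 = 18 from the second.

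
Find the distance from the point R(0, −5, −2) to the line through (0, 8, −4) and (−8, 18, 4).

2√29

A direction vector is d = (−8, 10, 8).
AP = (0, −13, 2), and AP × d = (−124, −16, −104).
|AP × d|² = 26448 and |d|² = 228, so the distance is √(26448/228) = √116 = 2√29.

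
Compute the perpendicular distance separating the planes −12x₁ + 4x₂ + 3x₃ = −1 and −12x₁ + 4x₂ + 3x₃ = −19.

18/13

With common normal n = (−12, 4, 3) (|n| = 13), the distance is |(-1) − (-19)|/|n| = 18/13.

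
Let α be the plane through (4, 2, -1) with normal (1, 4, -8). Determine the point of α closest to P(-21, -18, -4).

(-20, -14, -12)

The perpendicular from P has direction n = (1, 4, -8): r = (-21, -18, -4) + t(1, 4, -8).
Substitute into the plane: n·(P + tn) = 20 gives -61 + 81t = 20, so t = 1.
Foot = (-21, -18, -4) + 1·(1, 4, -8) = (-20, -14, -12).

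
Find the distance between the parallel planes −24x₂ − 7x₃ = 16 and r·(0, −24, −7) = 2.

With common normal n = (0, −24, −7) (|n| = 25), the distance is |16 − 2|/|n| = 14/25.

14/25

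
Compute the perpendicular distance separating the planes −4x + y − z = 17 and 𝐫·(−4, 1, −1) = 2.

5√2/2

Both planes have normal n = (−4, 1, −1), |n| = 3√2. Any point on the first plane is at distance |2 − 17|/|n| = 15/(3√2) = 5/√2 from the second.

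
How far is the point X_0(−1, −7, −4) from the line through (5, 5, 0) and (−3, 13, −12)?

A direction vector is d = (−8, 8, −12).
AP = (−6, −12, −4), and AP × d = (176, −40, −144).
|AP × d|² = 53312 and |d|² = 272, so the distance is √(53312/272) = √196 = 14.

14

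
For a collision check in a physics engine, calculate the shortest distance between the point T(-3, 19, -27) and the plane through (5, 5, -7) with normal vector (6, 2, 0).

The plane has equation n·(r − (5, 5, -7)) = 0, i.e. n·r = 40.
Then n·(-3, 19, -27) - 40 = -20.
|n| = √(36 + 4 + 0) = 2√10, so the distance is |-20|/(2√10) = √10.

√10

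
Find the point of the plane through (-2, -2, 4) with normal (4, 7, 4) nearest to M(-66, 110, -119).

(-610/9, 962/9, -1087/9)

n = (4, 7, 4), |n|² = 81, and n·M − (-6) = 36.
t = 36/81 = 4/9, so the foot is M − t·n = (-66, 110, -119) − (4/9)·(4, 7, 4) = (-610/9, 962/9, -1087/9).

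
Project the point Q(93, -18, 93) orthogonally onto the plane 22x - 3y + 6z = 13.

n = (22, -3, 6), |n|² = 529, and n·Q − 13 = 2645.
t = 2645/529 = 5, so the foot is Q − t·n = (93, -18, 93) − 5·(22, -3, 6) = (-17, -3, 63).

(-17, -3, 63)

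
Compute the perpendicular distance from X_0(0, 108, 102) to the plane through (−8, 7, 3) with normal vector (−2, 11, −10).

7

The plane has equation n·(r − (−8, 7, 3)) = 0, i.e. n·r = 63.
n = (−2, 11, −10); n·P − 63 = 105; |n| = 15; distance = 105/15 = 7.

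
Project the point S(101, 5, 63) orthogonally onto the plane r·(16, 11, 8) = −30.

n = (16, 11, 8), |n|² = 441, and n·S − (-30) = 2205.
t = 2205/441 = 5, so the foot is S − t·n = (101, 5, 63) − 5·(16, 11, 8) = (21, −50, 23).

(21, -50, 23)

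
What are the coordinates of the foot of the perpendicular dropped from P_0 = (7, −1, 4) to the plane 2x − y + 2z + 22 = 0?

(-3, 4, -6)

n = (2, −1, 2), |n|² = 9, and n·P_0 − (-22) = 45.
t = 45/9 = 5, so the foot is P_0 − t·n = (7, −1, 4) − 5·(2, −1, 2) = (−3, 4, −6).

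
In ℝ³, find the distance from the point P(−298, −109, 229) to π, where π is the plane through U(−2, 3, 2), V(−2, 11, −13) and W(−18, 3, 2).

8

UV = (0, 8, −15) and UW = (−16, 0, 0), so a normal is n = UV × UW = (0, 240, 128).
n = (0, 240, 128); n·P − 976 = 2176; |n| = 272; distance = 2176/272 = 8.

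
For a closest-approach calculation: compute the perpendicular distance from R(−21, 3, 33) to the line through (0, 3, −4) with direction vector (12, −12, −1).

Direction vector d = (12, −12, −1).
AP = (−21, 0, 37), and AP × d = (444, 423, 252).
|AP × d|² = 439569 and |d|² = 289, so the distance is √(439569/289) = √1521 = 39.

39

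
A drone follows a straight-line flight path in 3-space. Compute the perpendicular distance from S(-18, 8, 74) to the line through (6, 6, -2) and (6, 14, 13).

A direction vector is d = (0, 8, 15).
AP = (-24, 2, 76), and AP × d = (-578, 360, -192).
|AP × d|² = 500548 and |d|² = 289, so the distance is √(500548/289) = √1732 = 2√433.

2√433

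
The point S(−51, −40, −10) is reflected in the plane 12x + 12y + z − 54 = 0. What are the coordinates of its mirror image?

n = (12, 12, 1), |n|² = 289, n·S − 54 = -1156, so t = -1156/289 = -4.
Foot F = S − (-4)·n = (−3, 8, −6); the reflection is 2F − S = (45, 56, −2).

(45, 56, -2)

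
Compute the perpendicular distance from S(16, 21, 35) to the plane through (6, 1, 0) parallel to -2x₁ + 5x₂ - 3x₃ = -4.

Parallel planes share the normal n = (-2, 5, -3); since (6, 1, 0) lies on the plane, its equation is -2x₁ + 5x₂ - 3x₃ = -7.
d = |(-2)·16 + 5·21 + (-3)·35 − (-7)| / √(4 + 25 + 9) = |-25| / √38 = 25√38/38.

25/√38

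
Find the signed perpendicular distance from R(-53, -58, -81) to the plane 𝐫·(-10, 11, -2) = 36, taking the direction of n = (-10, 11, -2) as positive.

n·R − 36 = 18.
|n| = 15, so the signed distance is 18/15 = 6/5.

6/5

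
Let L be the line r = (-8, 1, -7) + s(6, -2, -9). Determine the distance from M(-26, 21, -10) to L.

6√17

Direction vector d = (6, -2, -9).
AP = (-18, 20, -3), and AP × d = (-186, -180, -84).
|AP × d|² = 74052 and |d|² = 121, so the distance is √(74052/121) = √612 = 6√17.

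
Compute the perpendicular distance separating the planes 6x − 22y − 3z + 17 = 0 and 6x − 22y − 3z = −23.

Both planes have normal n = (6, −22, −3), |n| = 23. Any point on the first plane is at distance |(-23) − (-17)|/|n| = 6/23 from the second.

6/23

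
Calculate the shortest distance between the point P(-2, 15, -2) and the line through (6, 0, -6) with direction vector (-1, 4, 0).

Direction vector d = (-1, 4, 0).
AP = (-8, 15, 4), and AP × d = (-16, -4, -17).
|AP × d|² = 561 and |d|² = 17, so the distance is √(561/17) = √33.

√33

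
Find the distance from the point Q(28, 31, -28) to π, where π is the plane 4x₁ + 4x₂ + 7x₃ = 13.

Normal vector n = (4, 4, 7), and n·(28, 31, -28) - 13 = 27.
|n| = √(16 + 16 + 49) = 9, so the distance is |27|/9 = 3.

3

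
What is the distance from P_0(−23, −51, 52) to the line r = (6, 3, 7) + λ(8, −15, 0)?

3√514

Direction vector d = (8, −15, 0).
AP = (−29, −54, 45); AP·d = 578, |AP|² = 5782, |d|² = 289.
distance² = |AP|² − (AP·d)²/|d|² = 5782 − 334084/289 = 4626, so the distance is 3√514.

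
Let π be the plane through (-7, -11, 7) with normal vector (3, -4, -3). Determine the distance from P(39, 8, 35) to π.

The plane has equation n·(r − (-7, -11, 7)) = 0, i.e. n·r = 2.
n = (3, -4, -3); n·P − 2 = -22; |n| = √34; distance = 22/√34 = 11√34/17.

11√34/17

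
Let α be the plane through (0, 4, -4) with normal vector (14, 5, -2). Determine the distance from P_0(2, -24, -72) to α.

8/5

The plane has equation n·(r − (0, 4, -4)) = 0, i.e. n·r = 28.
Then n·(2, -24, -72) - 28 = 24.
|n| = √(196 + 25 + 4) = 15, so the distance is |24|/15 = 8/5.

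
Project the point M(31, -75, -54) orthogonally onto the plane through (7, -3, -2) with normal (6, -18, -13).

(7, -3, -2)

The perpendicular from M has direction n = (6, -18, -13): r = (31, -75, -54) + t(6, -18, -13).
Substitute into the plane: n·(M + tn) = 122 gives 2238 + 529t = 122, so t = -4.
Foot = (31, -75, -54) + (-4)·(6, -18, -13) = (7, -3, -2).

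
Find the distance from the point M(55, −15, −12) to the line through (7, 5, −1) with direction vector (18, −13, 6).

√709

Direction vector d = (18, −13, 6).
AP = (48, −20, −11), and AP × d = (−263, −486, −264).
|AP × d|² = 375061 and |d|² = 529, so the distance is √(375061/529) = √709.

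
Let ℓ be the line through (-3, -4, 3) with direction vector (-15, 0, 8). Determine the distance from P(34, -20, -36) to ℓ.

Direction vector d = (-15, 0, 8).
AP = (37, -16, -39); AP·d = -867, |AP|² = 3146, |d|² = 289.
distance² = |AP|² − (AP·d)²/|d|² = 3146 − 751689/289 = 545, so the distance is √545.

√545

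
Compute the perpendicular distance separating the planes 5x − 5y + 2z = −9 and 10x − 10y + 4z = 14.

8√6/9

Divide the second equation by 2 to match normals: 5x − 5y + 2z = 7.
With common normal n = (5, −5, 2) (|n| = 3√6), the distance is |(-9) − 7|/|n| = 16/(3√6) = 8√6/9.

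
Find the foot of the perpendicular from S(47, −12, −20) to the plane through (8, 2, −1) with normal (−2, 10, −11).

(1173/25, -58/5, -511/25)

The perpendicular from S has direction n = (−2, 10, −11): r = (47, −12, −20) + t(−2, 10, −11).
Substitute into the plane: n·(S + tn) = 15 gives 6 + 225t = 15, so t = 1/25.
Foot = (47, −12, −20) + (1/25)·(−2, 10, −11) = (1173/25, −58/5, −511/25).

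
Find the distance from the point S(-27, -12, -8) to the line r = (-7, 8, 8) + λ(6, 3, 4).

4√5

Direction vector d = (6, 3, 4).
AP = (-20, -20, -16); AP·d = -244, |AP|² = 1056, |d|² = 61.
distance² = |AP|² − (AP·d)²/|d|² = 1056 − 59536/61 = 80, so the distance is 4√5.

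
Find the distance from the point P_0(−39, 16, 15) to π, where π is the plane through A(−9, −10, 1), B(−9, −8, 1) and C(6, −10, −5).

10/√29

AB = (0, 2, 0) and AC = (15, 0, −6), so a normal is n = AB × AC = (−12, 0, −30).
n = (−12, 0, −30); n·P − 78 = -60; |n| = 6√29; distance = 60/(6√29) = 10/√29.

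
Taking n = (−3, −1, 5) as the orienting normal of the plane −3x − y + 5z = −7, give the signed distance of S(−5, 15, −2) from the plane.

-3√35/35

n·S − (-7) = -3.
|n| = √35, so the signed distance is -3√35/35.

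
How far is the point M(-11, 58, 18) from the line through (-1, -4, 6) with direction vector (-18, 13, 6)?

2√493

Direction vector d = (-18, 13, 6).
AP = (-10, 62, 12); AP·d = 1058, |AP|² = 4088, |d|² = 529.
distance² = |AP|² − (AP·d)²/|d|² = 4088 − 1119364/529 = 1972, so the distance is 2√493.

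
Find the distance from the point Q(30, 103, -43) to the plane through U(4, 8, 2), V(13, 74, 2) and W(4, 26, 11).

UV = (9, 66, 0) and UW = (0, 18, 9), so a normal is n = UV × UW = (594, -81, 162).
Then n·(30, 103, -43) - 2052 = 459.
|n| = √(352836 + 6561 + 26244) = 621, so the distance is |459|/621 = 17/23.

17/23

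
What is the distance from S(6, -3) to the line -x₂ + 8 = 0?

d = |0·6 + (-1)·(-3) − (-8)| / √(0 + 1) = |11|/1 = 11.

11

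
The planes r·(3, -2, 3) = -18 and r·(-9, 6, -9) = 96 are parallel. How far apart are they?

7√22/11

Divide the second equation by -3 to match normals: 3x₁ - 2x₂ + 3x₃ = -32.
Both planes have normal n = (3, -2, 3), |n| = √22. Any point on the first plane is at distance |(-32) − (-18)|/|n| = 14/√22 from the second.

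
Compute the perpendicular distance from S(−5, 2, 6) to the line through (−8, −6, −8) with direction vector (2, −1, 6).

Direction vector d = (2, −1, 6).
AP = (3, 8, 14), and AP × d = (62, 10, −19).
|AP × d|² = 4305 and |d|² = 41, so the distance is √(4305/41) = √105.

√105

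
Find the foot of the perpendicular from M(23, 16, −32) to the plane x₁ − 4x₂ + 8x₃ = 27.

(27, 0, 0)

n = (1, −4, 8), |n|² = 81, and n·M − 27 = -324.
t = -324/81 = -4, so the foot is M − t·n = (23, 16, −32) − (-4)·(1, −4, 8) = (27, 0, 0).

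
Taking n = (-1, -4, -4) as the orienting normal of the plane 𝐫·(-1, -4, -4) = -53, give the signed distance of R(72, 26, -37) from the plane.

25√33/33

n·R − (-53) = 25.
|n| = √33, so the signed distance is 25√33/33.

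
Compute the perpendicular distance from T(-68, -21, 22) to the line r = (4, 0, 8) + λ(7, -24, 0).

√5821

Direction vector d = (7, -24, 0).
AP = (-72, -21, 14), and AP × d = (336, 98, 1875).
|AP × d|² = 3638125 and |d|² = 625, so the distance is √(3638125/625) = √5821.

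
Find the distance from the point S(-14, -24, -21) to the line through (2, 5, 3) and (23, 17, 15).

√377

A direction vector is d = (21, 12, 12).
AP = (-16, -29, -24); AP·d = -972, |AP|² = 1673, |d|² = 729.
distance² = |AP|² − (AP·d)²/|d|² = 1673 − 944784/729 = 377, so the distance is √377.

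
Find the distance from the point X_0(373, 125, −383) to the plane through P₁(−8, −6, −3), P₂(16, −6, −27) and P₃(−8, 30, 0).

7

P₁P₂ = (24, 0, −24) and P₁P₃ = (0, 36, 3), so a normal is n = P₁P₂ × P₁P₃ = (864, −72, 864).
d = |864·373 + (-72)·125 + 864·(-383) − (-9072)| / √(746496 + 5184 + 746496) = |-8568| / 1224 = 7.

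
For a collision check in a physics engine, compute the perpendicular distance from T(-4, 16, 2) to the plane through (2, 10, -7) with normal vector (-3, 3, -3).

The plane has equation n·(r − (2, 10, -7)) = 0, i.e. n·r = 45.
n = (-3, 3, -3); n·P − 45 = 9; |n| = 3√3; distance = 9/(3√3) = √3.

√3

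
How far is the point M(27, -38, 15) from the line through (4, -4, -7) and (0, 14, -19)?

√233

A direction vector is d = (-4, 18, -12).
AP = (23, -34, 22); AP·d = -968, |AP|² = 2169, |d|² = 484.
distance² = |AP|² − (AP·d)²/|d|² = 2169 − 937024/484 = 233, so the distance is √233.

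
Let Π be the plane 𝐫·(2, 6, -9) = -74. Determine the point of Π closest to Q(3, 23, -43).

n = (2, 6, -9), |n|² = 121, and n·Q − (-74) = 605.
t = 605/121 = 5, so the foot is Q − t·n = (3, 23, -43) − 5·(2, 6, -9) = (-7, -7, 2).

(-7, -7, 2)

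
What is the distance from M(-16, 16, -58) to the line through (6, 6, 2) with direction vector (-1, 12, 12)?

Direction vector d = (-1, 12, 12).
AP = (-22, 10, -60); AP·d = -578, |AP|² = 4184, |d|² = 289.
distance² = |AP|² − (AP·d)²/|d|² = 4184 − 334084/289 = 3028, so the distance is 2√757.

2√757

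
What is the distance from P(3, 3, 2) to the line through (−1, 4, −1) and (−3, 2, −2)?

A direction vector is d = (−2, −2, −1).
AP = (4, −1, 3); AP·d = -9, |AP|² = 26, |d|² = 9.
distance² = |AP|² − (AP·d)²/|d|² = 26 − 81/9 = 17, so the distance is √17.

√17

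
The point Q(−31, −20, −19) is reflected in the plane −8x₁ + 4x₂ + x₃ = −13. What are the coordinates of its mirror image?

(1, -36, -23)

n = (−8, 4, 1), |n|² = 81, n·Q − (-13) = 162, so t = 162/81 = 2.
Foot F = Q − 2·n = (−15, −28, −21); the reflection is 2F − Q = (1, −36, −23).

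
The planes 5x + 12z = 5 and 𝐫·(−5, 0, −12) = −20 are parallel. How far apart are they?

Divide the second equation by -1 to match normals: 5x + 12z = 20.
Both planes have normal n = (5, 0, 12), |n| = 13. Any point on the first plane is at distance |20 − 5|/|n| = 15/13 from the second.

15/13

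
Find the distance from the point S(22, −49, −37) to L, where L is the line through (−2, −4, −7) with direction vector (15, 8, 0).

Direction vector d = (15, 8, 0).
AP = (24, −45, −30); AP·d = 0, |AP|² = 3501, |d|² = 289.
distance² = |AP|² − (AP·d)²/|d|² = 3501 − 0/289 = 3501, so the distance is 3√389.

3√389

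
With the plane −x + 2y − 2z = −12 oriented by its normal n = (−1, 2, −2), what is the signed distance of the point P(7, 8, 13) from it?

-5/3

n·P − (-12) = -5.
|n| = 3, so the signed distance is -5/3.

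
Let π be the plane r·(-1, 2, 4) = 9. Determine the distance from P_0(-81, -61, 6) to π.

26/√21

Normal vector n = (-1, 2, 4), and n·(-81, -61, 6) - 9 = -26.
|n| = √(1 + 4 + 16) = √21, so the distance is |-26|/√21 = 26√21/21.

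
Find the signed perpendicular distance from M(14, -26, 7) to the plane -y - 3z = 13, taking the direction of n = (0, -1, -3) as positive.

n·M − 13 = -8.
|n| = √10, so the signed distance is -8/√10.

-8/√10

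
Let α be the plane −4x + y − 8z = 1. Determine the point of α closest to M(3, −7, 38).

(-13, -3, 6)

The perpendicular from M has direction n = (−4, 1, −8): r = (3, −7, 38) + μ(−4, 1, −8).
Substitute into the plane: n·(M + μn) = 1 gives -323 + 81μ = 1, so μ = 4.
Foot = (3, −7, 38) + 4·(−4, 1, −8) = (−13, −3, 6).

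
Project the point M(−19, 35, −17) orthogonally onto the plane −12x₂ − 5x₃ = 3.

(-19, 11, -27)

The perpendicular from M has direction n = (0, −12, −5): r = (−19, 35, −17) + t(0, −12, −5).
Substitute into the plane: n·(M + tn) = 3 gives -335 + 169t = 3, so t = 2.
Foot = (−19, 35, −17) + 2·(0, −12, −5) = (−19, 11, −27).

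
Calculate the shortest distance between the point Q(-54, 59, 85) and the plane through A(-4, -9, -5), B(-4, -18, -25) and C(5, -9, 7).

2

AB = (0, -9, -20) and AC = (9, 0, 12), so a normal is n = AB × AC = (-108, -180, 81).
n = (-108, -180, 81); n·P − 1647 = 450; |n| = 225; distance = 450/225 = 2.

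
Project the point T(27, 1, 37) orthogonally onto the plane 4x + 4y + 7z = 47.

(11, -15, 9)

n = (4, 4, 7), |n|² = 81, and n·T − 47 = 324.
t = 324/81 = 4, so the foot is T − t·n = (27, 1, 37) − 4·(4, 4, 7) = (11, −15, 9).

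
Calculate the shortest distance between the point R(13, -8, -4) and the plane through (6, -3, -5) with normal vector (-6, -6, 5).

7/√97

The plane has equation n·(r − (6, -3, -5)) = 0, i.e. n·r = -43.
Then n·(13, -8, -4) - (-43) = -7.
|n| = √(36 + 36 + 25) = √97, so the distance is |-7|/√97 = 7/√97.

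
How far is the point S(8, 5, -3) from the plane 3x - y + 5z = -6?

2√35/7

Normal vector n = (3, -1, 5), and n·(8, 5, -3) - (-6) = 10.
|n| = √(9 + 1 + 25) = √35, so the distance is |10|/√35 = 2√35/7.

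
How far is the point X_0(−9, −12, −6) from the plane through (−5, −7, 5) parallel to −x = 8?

Parallel planes share the normal n = (−1, 0, 0); since (−5, −7, 5) lies on the plane, its equation is −x = 5.
d = |(-1)·(-9) − 5| / √(1 + 0 + 0) = |4| / 1 = 4.

4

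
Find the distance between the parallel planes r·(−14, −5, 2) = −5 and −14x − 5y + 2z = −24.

19/15

With common normal n = (−14, −5, 2) (|n| = 15), the distance is |(-5) − (-24)|/|n| = 19/15.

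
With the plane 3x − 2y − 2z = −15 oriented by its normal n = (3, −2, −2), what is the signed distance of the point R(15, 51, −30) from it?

18√17/17

n·R − (-15) = 18.
|n| = √17, so the signed distance is 18√17/17.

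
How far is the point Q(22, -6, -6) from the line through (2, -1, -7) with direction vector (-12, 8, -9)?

Direction vector d = (-12, 8, -9).
AP = (20, -5, 1); AP·d = -289, |AP|² = 426, |d|² = 289.
distance² = |AP|² − (AP·d)²/|d|² = 426 − 83521/289 = 137, so the distance is √137.

√137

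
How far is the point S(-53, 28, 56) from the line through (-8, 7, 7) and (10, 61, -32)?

3√482

A direction vector is d = (18, 54, -39).
AP = (-45, 21, 49), and AP × d = (-3465, -873, -2808).
|AP × d|² = 20653218 and |d|² = 4761, so the distance is √(20653218/4761) = √4338 = 3√482.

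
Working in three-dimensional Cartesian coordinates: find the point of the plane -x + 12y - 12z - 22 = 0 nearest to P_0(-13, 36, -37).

(-10, 0, -1)

The perpendicular from P_0 has direction n = (-1, 12, -12): r = (-13, 36, -37) + μ(-1, 12, -12).
Substitute into the plane: n·(P_0 + μn) = 22 gives 889 + 289μ = 22, so μ = -3.
Foot = (-13, 36, -37) + (-3)·(-1, 12, -12) = (-10, 0, -1).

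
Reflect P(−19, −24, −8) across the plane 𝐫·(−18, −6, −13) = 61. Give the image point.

(17, -12, 18)

n = (−18, −6, −13), |n|² = 529, n·P − 61 = 529, so t = 529/529 = 1.
Foot F = P − 1·n = (−1, −18, 5); the reflection is 2F − P = (17, −12, 18).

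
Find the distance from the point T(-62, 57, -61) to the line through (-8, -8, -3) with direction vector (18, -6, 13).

√2041

Direction vector d = (18, -6, 13).
AP = (-54, 65, -58), and AP × d = (497, -342, -846).
|AP × d|² = 1079689 and |d|² = 529, so the distance is √(1079689/529) = √2041.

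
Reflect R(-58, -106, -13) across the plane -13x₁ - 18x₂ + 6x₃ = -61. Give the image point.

(72, 74, -73)

n = (-13, -18, 6), |n|² = 529, n·R − (-61) = 2645, so t = 2645/529 = 5.
Foot F = R − 5·n = (7, -16, -43); the reflection is 2F − R = (72, 74, -73).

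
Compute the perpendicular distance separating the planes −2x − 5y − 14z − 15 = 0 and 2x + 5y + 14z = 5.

Divide the second equation by -1 to match normals: −2x − 5y − 14z = -5.
Both planes have normal n = (−2, −5, −14), |n| = 15. Any point on the first plane is at distance |(-5) − 15|/|n| = 20/15 = 4/3 from the second.

4/3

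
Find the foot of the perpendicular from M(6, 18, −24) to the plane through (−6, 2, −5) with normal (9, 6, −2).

(-12, 6, -20)

The perpendicular from M has direction n = (9, 6, −2): r = (6, 18, −24) + μ(9, 6, −2).
Substitute into the plane: n·(M + μn) = -32 gives 210 + 121μ = -32, so μ = -2.
Foot = (6, 18, −24) + (-2)·(9, 6, −2) = (−12, 6, −20).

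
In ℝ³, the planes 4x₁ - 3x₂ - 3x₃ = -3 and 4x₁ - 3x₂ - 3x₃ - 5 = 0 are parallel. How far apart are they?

8/√34

Both planes have normal n = (4, -3, -3), |n| = √34. Any point on the first plane is at distance |5 − (-3)|/|n| = 8/√34 from the second.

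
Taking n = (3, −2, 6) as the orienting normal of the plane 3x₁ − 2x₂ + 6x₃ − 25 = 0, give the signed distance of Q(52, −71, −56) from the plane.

-9

n·Q − 25 = -63.
|n| = 7, so the signed distance is -63/7 = -9.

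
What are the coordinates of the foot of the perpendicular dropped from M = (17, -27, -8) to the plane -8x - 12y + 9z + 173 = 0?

The perpendicular from M has direction n = (-8, -12, 9): r = (17, -27, -8) + μ(-8, -12, 9).
Substitute into the plane: n·(M + μn) = -173 gives 116 + 289μ = -173, so μ = -1.
Foot = (17, -27, -8) + (-1)·(-8, -12, 9) = (25, -15, -17).

(25, -15, -17)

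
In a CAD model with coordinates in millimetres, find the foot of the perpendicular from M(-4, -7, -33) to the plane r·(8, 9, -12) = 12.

(-12, -16, -21)

The perpendicular from M has direction n = (8, 9, -12): r = (-4, -7, -33) + μ(8, 9, -12).
Substitute into the plane: n·(M + μn) = 12 gives 301 + 289μ = 12, so μ = -1.
Foot = (-4, -7, -33) + (-1)·(8, 9, -12) = (-12, -16, -21).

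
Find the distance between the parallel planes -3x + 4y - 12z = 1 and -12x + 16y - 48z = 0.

1/13

Divide the second equation by 4 to match normals: -3x + 4y - 12z = 0.
With common normal n = (-3, 4, -12) (|n| = 13), the distance is |1 − 0|/|n| = 1/13.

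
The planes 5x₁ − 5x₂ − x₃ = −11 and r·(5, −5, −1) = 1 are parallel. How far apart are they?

12/√51

With common normal n = (5, −5, −1) (|n| = √51), the distance is |(-11) − 1|/|n| = 12/√51 = 4√51/17.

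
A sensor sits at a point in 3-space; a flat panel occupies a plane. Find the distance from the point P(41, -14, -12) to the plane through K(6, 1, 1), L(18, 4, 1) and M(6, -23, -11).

KL = (12, 3, 0) and KM = (0, -24, -12), so a normal is n = KL × KM = (-36, 144, -288).
n = (-36, 144, -288); n·P − (-360) = 324; |n| = 324; distance = 324/324 = 1.

1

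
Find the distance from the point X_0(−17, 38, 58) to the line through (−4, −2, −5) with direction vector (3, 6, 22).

Direction vector d = (3, 6, 22).
AP = (−13, 40, 63); AP·d = 1587, |AP|² = 5738, |d|² = 529.
distance² = |AP|² − (AP·d)²/|d|² = 5738 − 2518569/529 = 977, so the distance is √977.

√977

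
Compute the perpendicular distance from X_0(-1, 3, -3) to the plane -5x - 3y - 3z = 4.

√43/43

Normal vector n = (-5, -3, -3), and n·(-1, 3, -3) - 4 = 1.
|n| = √(25 + 9 + 9) = √43, so the distance is |1|/√43 = 1/√43.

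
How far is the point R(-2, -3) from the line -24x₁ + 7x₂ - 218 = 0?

The normal to the line is n = (-24, 7) with |n| = 25.
|n·R − 218| = |27 − 218| = 191, so the distance is 191/25.

191/25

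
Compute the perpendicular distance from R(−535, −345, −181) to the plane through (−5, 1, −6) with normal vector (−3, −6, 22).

The plane has equation n·(r − (−5, 1, −6)) = 0, i.e. n·r = -123.
d = |(-3)·(-535) + (-6)·(-345) + 22·(-181) − (-123)| / √(9 + 36 + 484) = |-184| / 23 = 8.

8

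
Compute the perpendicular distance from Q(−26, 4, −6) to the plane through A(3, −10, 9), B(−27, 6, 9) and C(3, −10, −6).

22/17

AB = (−30, 16, 0) and AC = (0, 0, −15), so a normal is n = AB × AC = (−240, −450, 0).
Then n·(−26, 4, −6) − 3780 = 660.
|n| = √(57600 + 202500 + 0) = 510, so the distance is |660|/510 = 22/17.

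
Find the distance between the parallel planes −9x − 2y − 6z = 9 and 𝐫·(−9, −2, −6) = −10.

19/11

With common normal n = (−9, −2, −6) (|n| = 11), the distance is |9 − (-10)|/|n| = 19/11.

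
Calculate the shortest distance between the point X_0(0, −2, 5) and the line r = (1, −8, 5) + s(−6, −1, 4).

√37

Direction vector d = (−6, −1, 4).
AP = (−1, 6, 0), and AP × d = (24, 4, 37).
|AP × d|² = 1961 and |d|² = 53, so the distance is √(1961/53) = √37.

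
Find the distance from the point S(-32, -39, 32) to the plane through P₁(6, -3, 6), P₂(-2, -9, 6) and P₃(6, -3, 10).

6

P₁P₂ = (-8, -6, 0) and P₁P₃ = (0, 0, 4), so a normal is n = P₁P₂ × P₁P₃ = (-24, 32, 0).
Then n·(-32, -39, 32) - (-240) = -240.
|n| = √(576 + 1024 + 0) = 40, so the distance is |-240|/40 = 6.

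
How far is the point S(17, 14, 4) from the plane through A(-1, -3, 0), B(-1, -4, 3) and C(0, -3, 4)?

AB = (0, -1, 3) and AC = (1, 0, 4), so a normal is n = AB × AC = (-4, 3, 1).
Then n·(17, 14, 4) - (-5) = -17.
|n| = √(16 + 9 + 1) = √26, so the distance is |-17|/√26 = 17/√26.

17√26/26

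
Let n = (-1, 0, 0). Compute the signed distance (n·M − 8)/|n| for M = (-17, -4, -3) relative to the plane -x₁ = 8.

9

n·M − 8 = 9.
|n| = 1, so the signed distance is 9/1 = 9.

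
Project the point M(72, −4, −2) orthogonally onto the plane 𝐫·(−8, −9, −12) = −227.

(64, -13, -14)

n = (−8, −9, −12), |n|² = 289, and n·M − (-227) = -289.
t = -289/289 = -1, so the foot is M − t·n = (72, −4, −2) − (-1)·(−8, −9, −12) = (64, −13, −14).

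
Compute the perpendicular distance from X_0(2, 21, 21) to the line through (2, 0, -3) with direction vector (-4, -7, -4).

12√2

Direction vector d = (-4, -7, -4).
AP = (0, 21, 24); AP·d = -243, |AP|² = 1017, |d|² = 81.
distance² = |AP|² − (AP·d)²/|d|² = 1017 − 59049/81 = 288, so the distance is 12√2.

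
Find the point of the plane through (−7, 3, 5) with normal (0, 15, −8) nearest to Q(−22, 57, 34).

(-22, 27, 50)

The perpendicular from Q has direction n = (0, 15, −8): r = (−22, 57, 34) + λ(0, 15, −8).
Substitute into the plane: n·(Q + λn) = 5 gives 583 + 289λ = 5, so λ = -2.
Foot = (−22, 57, 34) + (-2)·(0, 15, −8) = (−22, 27, 50).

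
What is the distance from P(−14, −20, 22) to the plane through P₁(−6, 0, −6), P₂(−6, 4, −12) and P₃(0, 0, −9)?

12/√14

P₁P₂ = (0, 4, −6) and P₁P₃ = (6, 0, −3), so a normal is n = P₁P₂ × P₁P₃ = (−12, −36, −24).
Then n·(−14, −20, 22) − 216 = 144.
|n| = √(144 + 1296 + 576) = 12√14, so the distance is |144|/(12√14) = 12/√14.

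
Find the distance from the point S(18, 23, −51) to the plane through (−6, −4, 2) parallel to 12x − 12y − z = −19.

Parallel planes share the normal n = (12, −12, −1); since (−6, −4, 2) lies on the plane, its equation is 12x − 12y − z = -26.
n = (12, −12, −1); n·P − (-26) = 17; |n| = 17; distance = 17/17 = 1.

1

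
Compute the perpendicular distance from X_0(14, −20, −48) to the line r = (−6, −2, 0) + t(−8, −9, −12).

12√13

Direction vector d = (−8, −9, −12).
AP = (20, −18, −48), and AP × d = (−216, 624, −324).
|AP × d|² = 541008 and |d|² = 289, so the distance is √(541008/289) = √1872 = 12√13.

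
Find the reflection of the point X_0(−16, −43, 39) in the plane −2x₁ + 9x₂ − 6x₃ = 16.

(-36, 47, -21)

With n = (−2, 9, −6), the signed offset is (n·X_0 − 16)/|n|² = -605/121 = -5.
X_0' = X_0 − 2t·n = (−16, −43, 39) − (-10)·(−2, 9, −6) = (−36, 47, −21).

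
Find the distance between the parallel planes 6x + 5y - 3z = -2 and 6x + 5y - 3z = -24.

With common normal n = (6, 5, -3) (|n| = √70), the distance is |(-2) − (-24)|/|n| = 22/√70.

11√70/35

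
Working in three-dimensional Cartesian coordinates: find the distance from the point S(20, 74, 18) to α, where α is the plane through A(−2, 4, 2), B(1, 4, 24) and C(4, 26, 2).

AB = (3, 0, 22) and AC = (6, 22, 0), so a normal is n = AB × AC = (−484, 132, 66).
Then n·(20, 74, 18) − 1628 = −352.
|n| = √(234256 + 17424 + 4356) = 506, so the distance is |-352|/506 = 16/23.

16/23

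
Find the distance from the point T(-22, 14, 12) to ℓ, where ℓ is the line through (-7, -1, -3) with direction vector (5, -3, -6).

3√5

Direction vector d = (5, -3, -6).
AP = (-15, 15, 15), and AP × d = (-45, -15, -30).
|AP × d|² = 3150 and |d|² = 70, so the distance is √(3150/70) = √45 = 3√5.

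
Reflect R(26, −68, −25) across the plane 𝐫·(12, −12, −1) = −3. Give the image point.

With n = (12, −12, −1), the signed offset is (n·R − (-3))/|n|² = 1156/289 = 4.
R' = R − 2t·n = (26, −68, −25) − 8·(12, −12, −1) = (−70, 28, −17).

(-70, 28, -17)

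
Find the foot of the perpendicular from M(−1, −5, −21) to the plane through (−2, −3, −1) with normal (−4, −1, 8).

The perpendicular from M has direction n = (−4, −1, 8): r = (−1, −5, −21) + t(−4, −1, 8).
Substitute into the plane: n·(M + tn) = 3 gives -159 + 81t = 3, so t = 2.
Foot = (−1, −5, −21) + 2·(−4, −1, 8) = (−9, −7, −5).

(-9, -7, -5)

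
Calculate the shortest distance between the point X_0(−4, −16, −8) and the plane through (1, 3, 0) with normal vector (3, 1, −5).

The plane has equation n·(r − (1, 3, 0)) = 0, i.e. n·r = 6.
Then n·(−4, −16, −8) − 6 = 6.
|n| = √(9 + 1 + 25) = √35, so the distance is |6|/√35 = 6/√35.

6/√35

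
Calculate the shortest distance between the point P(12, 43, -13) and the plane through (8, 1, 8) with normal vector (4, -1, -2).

16/√21

The plane has equation n·(r − (8, 1, 8)) = 0, i.e. n·r = 15.
n = (4, -1, -2); n·P − 15 = 16; |n| = √21; distance = 16/√21.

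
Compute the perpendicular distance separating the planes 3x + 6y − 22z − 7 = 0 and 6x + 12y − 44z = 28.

Divide the second equation by 2 to match normals: 3x + 6y − 22z = 14.
With common normal n = (3, 6, −22) (|n| = 23), the distance is |7 − 14|/|n| = 7/23.

7/23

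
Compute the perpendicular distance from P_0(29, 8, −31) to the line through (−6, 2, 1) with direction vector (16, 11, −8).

Direction vector d = (16, 11, −8).
AP = (35, 6, −32), and AP × d = (304, −232, 289).
|AP × d|² = 229761 and |d|² = 441, so the distance is √(229761/441) = √521.

√521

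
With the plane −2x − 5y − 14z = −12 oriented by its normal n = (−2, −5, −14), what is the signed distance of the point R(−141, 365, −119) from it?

9

n·R − (-12) = 135.
|n| = 15, so the signed distance is 135/15 = 9.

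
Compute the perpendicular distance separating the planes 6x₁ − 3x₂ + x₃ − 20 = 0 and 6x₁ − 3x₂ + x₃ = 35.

With common normal n = (6, −3, 1) (|n| = √46), the distance is |20 − 35|/|n| = 15/√46 = 15√46/46.

15√46/46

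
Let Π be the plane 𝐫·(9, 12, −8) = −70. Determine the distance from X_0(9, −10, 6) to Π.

Normal vector n = (9, 12, −8), and n·(9, −10, 6) − (−70) = −17.
|n| = √(81 + 144 + 64) = 17, so the distance is |-17|/17 = 1.

1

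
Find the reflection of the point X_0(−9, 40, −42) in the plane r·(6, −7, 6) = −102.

(39, -16, 6)

n = (6, −7, 6), |n|² = 121, n·X_0 − (-102) = -484, so t = -484/121 = -4.
Foot F = X_0 − (-4)·n = (15, 12, −18); the reflection is 2F − X_0 = (39, −16, 6).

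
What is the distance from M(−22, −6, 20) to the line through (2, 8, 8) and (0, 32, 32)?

2√229

A direction vector is d = (−2, 24, 24).
AP = (−24, −14, 12), and AP × d = (−624, 552, −604).
|AP × d|² = 1058896 and |d|² = 1156, so the distance is √(1058896/1156) = √916 = 2√229.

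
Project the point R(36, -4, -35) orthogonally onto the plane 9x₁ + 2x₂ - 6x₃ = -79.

(-9, -14, -5)

The perpendicular from R has direction n = (9, 2, -6): r = (36, -4, -35) + λ(9, 2, -6).
Substitute into the plane: n·(R + λn) = -79 gives 526 + 121λ = -79, so λ = -5.
Foot = (36, -4, -35) + (-5)·(9, 2, -6) = (-9, -14, -5).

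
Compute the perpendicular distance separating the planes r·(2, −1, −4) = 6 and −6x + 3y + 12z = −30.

Divide the second equation by -3 to match normals: 2x − y − 4z = 10.
With common normal n = (2, −1, −4) (|n| = √21), the distance is |6 − 10|/|n| = 4/√21 = 4√21/21.

4/√21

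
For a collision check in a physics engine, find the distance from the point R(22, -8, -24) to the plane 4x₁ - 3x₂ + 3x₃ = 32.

Normal vector n = (4, -3, 3), and n·(22, -8, -24) - 32 = 8.
|n| = √(16 + 9 + 9) = √34, so the distance is |8|/√34 = 4√34/17.

4√34/17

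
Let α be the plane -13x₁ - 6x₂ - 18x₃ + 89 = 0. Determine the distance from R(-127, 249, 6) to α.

6

n = (-13, -6, -18); n·P − (-89) = 138; |n| = 23; distance = 138/23 = 6.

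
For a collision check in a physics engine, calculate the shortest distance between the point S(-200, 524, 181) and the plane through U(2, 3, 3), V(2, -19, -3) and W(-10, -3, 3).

8

UV = (0, -22, -6) and UW = (-12, -6, 0), so a normal is n = UV × UW = (-36, 72, -264).
d = |(-36)·(-200) + 72·524 + (-264)·181 − (-648)| / √(1296 + 5184 + 69696) = |-2208| / 276 = 8.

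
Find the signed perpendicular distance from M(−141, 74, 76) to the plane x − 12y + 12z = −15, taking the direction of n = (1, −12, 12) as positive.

-6

n·M − (-15) = -102.
|n| = 17, so the signed distance is -102/17 = -6.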